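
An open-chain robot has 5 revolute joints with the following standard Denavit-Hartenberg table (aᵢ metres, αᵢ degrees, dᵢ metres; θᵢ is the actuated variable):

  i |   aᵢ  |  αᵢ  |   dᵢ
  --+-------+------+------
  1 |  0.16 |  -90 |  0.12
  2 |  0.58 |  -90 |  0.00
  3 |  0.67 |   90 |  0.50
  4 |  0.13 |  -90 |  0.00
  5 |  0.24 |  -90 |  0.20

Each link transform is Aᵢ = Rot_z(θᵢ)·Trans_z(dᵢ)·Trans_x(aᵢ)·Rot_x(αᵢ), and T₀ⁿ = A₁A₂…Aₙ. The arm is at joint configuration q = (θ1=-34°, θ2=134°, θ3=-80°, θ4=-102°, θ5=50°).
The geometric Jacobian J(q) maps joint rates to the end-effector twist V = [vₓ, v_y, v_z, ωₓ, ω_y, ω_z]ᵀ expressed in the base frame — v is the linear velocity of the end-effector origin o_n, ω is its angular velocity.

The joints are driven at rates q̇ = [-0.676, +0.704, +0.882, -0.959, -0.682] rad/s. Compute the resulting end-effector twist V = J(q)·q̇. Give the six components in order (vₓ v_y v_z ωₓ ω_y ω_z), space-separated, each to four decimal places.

-0.1272 -0.1432 -0.0117 -1.1546 0.6346 -0.5608

o_n = [-0.0676, 0.9651, -0.4029]
J₁: ẑ×o_n = [-0.9651, -0.0676, 0.0000], ω = ẑ
J2: z=[0.5592, 0.8290, 0.0000] o=[0.1326, -0.0895, 0.1200] → [-0.4335, 0.2924, 0.7557, 0.5592, 0.8290, 0.0000]
J3: z=[-0.5964, 0.4022, 0.6947] o=[-0.2014, 0.1358, -0.2972] → [-0.6186, 0.0299, -0.5484, -0.5964, 0.4022, 0.6947]
J4: z=[0.6643, -0.2386, 0.7084] o=[-0.1976, 0.9292, -0.0336] → [0.0626, 0.3374, 0.0549, 0.6643, -0.2386, 0.7084]
J5: z=[0.5648, 0.7809, -0.2666] o=[-0.1339, 0.8541, -0.1185] → [-0.1925, 0.1429, 0.0109, 0.5648, 0.7809, -0.2666]
V = J·q̇ = [-0.1272, -0.1432, -0.0117, -1.1546, 0.6346, -0.5608]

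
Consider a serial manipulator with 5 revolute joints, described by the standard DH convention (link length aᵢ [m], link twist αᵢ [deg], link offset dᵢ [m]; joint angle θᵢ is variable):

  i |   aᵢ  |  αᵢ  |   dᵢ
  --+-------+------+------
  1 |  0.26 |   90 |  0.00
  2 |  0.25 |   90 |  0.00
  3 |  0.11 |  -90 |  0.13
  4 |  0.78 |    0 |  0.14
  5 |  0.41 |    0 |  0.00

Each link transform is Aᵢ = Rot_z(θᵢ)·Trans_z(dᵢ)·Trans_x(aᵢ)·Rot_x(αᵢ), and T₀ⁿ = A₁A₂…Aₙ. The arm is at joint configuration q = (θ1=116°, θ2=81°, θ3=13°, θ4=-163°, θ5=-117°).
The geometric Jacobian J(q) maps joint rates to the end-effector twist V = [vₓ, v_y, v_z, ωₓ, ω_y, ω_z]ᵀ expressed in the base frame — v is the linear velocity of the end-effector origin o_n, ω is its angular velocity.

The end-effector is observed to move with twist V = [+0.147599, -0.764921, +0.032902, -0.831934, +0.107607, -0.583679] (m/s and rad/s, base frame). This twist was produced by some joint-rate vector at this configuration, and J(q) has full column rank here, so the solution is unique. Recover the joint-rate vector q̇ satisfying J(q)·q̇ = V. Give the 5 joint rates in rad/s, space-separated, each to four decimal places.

o_n = [-0.0630, 0.1506, -0.3205]
J₁: ẑ×o_n = [-0.1506, -0.0630, 0.0000], ω = ẑ
J2: z=[0.8988, 0.4384, 0.0000] o=[-0.1140, 0.2337, 0.0000] → [-0.1405, 0.2881, -0.0971, 0.8988, 0.4384, 0.0000]
J3: z=[-0.4330, 0.8877, -0.1564] o=[-0.1311, 0.2688, 0.2469] → [-0.5222, -0.2563, -0.0093, -0.4330, 0.8877, -0.1564]
J4: z=[0.8912, 0.3955, -0.2222] o=[-0.1725, 0.4102, 0.3324] → [-0.3159, 0.5576, -0.2747, 0.8912, 0.3955, -0.2222]
J5: z=[0.8912, 0.3955, -0.2222] o=[-0.2475, 0.4922, -0.4522] → [-0.0238, -0.1583, -0.3774, 0.8912, 0.3955, -0.2222]
q̇ = J⁺·V = [-0.5500, -0.5320, 0.4610, -0.7760, 0.6030]

-0.5500 -0.5320 0.4610 -0.7760 0.6030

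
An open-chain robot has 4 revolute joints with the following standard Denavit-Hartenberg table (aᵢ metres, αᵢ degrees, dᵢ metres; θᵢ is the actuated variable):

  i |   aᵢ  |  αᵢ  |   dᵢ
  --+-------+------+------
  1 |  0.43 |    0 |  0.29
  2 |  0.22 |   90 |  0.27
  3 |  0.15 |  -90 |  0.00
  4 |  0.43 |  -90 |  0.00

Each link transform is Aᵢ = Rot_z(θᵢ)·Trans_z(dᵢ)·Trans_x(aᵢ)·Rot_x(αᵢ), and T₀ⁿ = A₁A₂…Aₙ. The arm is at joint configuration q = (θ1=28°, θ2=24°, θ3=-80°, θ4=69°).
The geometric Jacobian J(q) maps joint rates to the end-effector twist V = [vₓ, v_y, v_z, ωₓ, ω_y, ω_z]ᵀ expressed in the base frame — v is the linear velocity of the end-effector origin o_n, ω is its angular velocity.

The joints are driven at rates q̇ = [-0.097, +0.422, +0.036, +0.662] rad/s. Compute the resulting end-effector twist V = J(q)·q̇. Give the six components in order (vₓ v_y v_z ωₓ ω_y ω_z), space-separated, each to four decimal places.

-0.2328 -0.0501 0.2636 0.4297 0.4916 0.4400

o_n = [0.2313, 0.6640, 0.2605]
J₁: ẑ×o_n = [-0.6640, 0.2313, 0.0000], ω = ẑ
J2: z=[0.0000, 0.0000, 1.0000] o=[0.3797, 0.2019, 0.2900] → [-0.4621, -0.1484, 0.0000, 0.0000, 0.0000, 1.0000]
J3: z=[0.7880, -0.6157, 0.0000] o=[0.5151, 0.3752, 0.5600] → [0.1844, 0.2360, 0.0528, 0.7880, -0.6157, 0.0000]
J4: z=[0.6063, 0.7760, 0.1736] o=[0.5311, 0.3958, 0.4123] → [-0.1643, 0.0399, 0.3953, 0.6063, 0.7760, 0.1736]
V = J·q̇ = [-0.2328, -0.0501, 0.2636, 0.4297, 0.4916, 0.4400]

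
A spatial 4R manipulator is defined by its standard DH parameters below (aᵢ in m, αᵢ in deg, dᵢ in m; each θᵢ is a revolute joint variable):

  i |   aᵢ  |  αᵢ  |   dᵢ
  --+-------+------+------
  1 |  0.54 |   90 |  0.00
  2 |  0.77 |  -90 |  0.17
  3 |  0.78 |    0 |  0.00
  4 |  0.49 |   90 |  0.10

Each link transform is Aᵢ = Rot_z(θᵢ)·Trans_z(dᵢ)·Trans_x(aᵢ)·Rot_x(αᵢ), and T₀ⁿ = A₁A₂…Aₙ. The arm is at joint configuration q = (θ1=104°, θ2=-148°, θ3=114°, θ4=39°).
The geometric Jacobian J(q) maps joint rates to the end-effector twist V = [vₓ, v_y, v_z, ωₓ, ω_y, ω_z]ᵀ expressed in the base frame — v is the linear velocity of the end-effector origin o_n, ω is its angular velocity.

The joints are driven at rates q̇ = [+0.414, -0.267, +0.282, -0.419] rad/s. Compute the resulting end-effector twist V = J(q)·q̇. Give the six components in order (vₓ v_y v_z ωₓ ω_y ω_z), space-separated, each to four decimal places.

o_n = [-0.8824, 0.3770, -0.0934]
J₁: ẑ×o_n = [-0.3770, -0.8824, 0.0000], ω = ẑ
J2: z=[0.9703, 0.2419, 0.0000] o=[-0.1306, 0.5240, 0.0000] → [-0.0226, 0.0906, 0.0393, 0.9703, 0.2419, 0.0000]
J3: z=[-0.1282, 0.5142, -0.8480] o=[0.1923, -0.0685, -0.4080] → [0.5396, 0.9518, 0.4955, -0.1282, 0.5142, -0.8480]
J4: z=[-0.1282, 0.5142, -0.8480] o=[-0.5642, 0.0202, -0.2399] → [0.3780, 0.2887, 0.1179, -0.1282, 0.5142, -0.8480]
V = J·q̇ = [-0.1563, -0.2421, 0.0798, -0.2415, -0.1350, 0.5302]

-0.1563 -0.2421 0.0798 -0.2415 -0.1350 0.5302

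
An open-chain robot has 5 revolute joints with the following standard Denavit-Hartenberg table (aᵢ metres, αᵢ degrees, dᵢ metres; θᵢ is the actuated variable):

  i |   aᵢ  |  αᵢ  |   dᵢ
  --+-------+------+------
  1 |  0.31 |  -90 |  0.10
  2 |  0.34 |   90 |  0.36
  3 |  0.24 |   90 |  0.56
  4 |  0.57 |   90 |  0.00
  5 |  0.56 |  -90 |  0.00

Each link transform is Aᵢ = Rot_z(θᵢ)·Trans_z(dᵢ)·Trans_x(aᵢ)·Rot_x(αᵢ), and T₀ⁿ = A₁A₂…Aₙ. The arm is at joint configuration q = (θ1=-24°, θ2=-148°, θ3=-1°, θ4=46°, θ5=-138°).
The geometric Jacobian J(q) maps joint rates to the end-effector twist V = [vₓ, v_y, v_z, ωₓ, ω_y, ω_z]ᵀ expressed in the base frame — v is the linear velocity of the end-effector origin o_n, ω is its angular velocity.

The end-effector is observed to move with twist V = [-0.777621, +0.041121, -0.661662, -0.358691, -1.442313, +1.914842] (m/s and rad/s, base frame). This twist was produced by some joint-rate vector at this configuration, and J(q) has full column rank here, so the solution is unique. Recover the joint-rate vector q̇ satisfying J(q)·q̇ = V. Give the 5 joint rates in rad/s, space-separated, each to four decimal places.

o_n = [-0.2823, 0.9232, -0.1013]
J₁: ẑ×o_n = [-0.9232, -0.2823, 0.0000], ω = ẑ
J2: z=[0.4067, 0.9135, 0.0000] o=[0.2832, -0.1261, 0.1000] → [-0.1839, 0.0819, 0.9434, 0.4067, 0.9135, 0.0000]
J3: z=[-0.4841, 0.2155, -0.8480] o=[0.1662, 0.3201, 0.2802] → [0.4293, 0.1957, -0.1953, -0.4841, 0.2155, -0.8480]
J4: z=[-0.3932, -0.9194, -0.0092] o=[-0.2925, 0.5197, -0.0676] → [0.0348, -0.0134, -0.1493, -0.3932, -0.9194, -0.0092]
J5: z=[-0.2260, 0.0869, 0.9702] o=[-0.8005, 0.7383, -0.2055] → [-0.1704, 0.5263, -0.0868, -0.2260, 0.0869, 0.9702]
q̇ = J⁺·V = [0.4850, -0.6770, -0.8170, 0.7770, 0.7670]

0.4850 -0.6770 -0.8170 0.7770 0.7670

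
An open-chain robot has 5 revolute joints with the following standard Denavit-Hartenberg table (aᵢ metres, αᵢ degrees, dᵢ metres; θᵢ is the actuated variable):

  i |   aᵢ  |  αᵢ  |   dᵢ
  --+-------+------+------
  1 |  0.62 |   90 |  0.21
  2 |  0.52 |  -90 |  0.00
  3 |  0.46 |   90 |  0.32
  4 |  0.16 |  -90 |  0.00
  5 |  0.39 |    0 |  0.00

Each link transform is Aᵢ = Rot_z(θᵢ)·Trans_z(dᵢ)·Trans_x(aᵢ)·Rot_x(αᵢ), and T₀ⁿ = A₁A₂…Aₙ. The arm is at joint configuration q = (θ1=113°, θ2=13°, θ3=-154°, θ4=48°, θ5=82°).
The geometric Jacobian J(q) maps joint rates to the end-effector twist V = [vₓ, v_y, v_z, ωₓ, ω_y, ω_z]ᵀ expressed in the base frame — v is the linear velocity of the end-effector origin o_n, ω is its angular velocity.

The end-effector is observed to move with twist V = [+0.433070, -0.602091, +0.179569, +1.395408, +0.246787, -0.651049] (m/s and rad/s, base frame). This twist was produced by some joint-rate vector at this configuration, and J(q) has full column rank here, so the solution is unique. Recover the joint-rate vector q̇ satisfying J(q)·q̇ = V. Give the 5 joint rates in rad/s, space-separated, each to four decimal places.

o_n = [0.3069, 0.8423, 0.7100]
J₁: ẑ×o_n = [-0.8423, 0.3069, 0.0000], ω = ẑ
J2: z=[0.9205, 0.3907, 0.0000] o=[-0.2423, 0.5707, 0.2100] → [0.1954, -0.4603, 0.0354, 0.9205, 0.3907, 0.0000]
J3: z=[0.0879, -0.2071, 0.9744] o=[-0.4402, 1.0371, 0.3270] → [0.1105, 0.6943, 0.1376, 0.0879, -0.2071, 0.9744]
J4: z=[-0.6604, -0.7444, -0.0986] o=[-0.0691, 0.6788, 0.5458] → [-0.1061, 0.0714, 0.1719, -0.6604, -0.7444, -0.0986]
J5: z=[-0.4954, 0.3332, 0.8022] o=[0.0212, 0.5862, 0.6400] → [-0.1821, 0.2639, -0.2220, -0.4954, 0.3332, 0.8022]
q̇ = J⁺·V = [-0.0880, 0.8520, 0.0850, -0.2840, -0.8400]

-0.0880 0.8520 0.0850 -0.2840 -0.8400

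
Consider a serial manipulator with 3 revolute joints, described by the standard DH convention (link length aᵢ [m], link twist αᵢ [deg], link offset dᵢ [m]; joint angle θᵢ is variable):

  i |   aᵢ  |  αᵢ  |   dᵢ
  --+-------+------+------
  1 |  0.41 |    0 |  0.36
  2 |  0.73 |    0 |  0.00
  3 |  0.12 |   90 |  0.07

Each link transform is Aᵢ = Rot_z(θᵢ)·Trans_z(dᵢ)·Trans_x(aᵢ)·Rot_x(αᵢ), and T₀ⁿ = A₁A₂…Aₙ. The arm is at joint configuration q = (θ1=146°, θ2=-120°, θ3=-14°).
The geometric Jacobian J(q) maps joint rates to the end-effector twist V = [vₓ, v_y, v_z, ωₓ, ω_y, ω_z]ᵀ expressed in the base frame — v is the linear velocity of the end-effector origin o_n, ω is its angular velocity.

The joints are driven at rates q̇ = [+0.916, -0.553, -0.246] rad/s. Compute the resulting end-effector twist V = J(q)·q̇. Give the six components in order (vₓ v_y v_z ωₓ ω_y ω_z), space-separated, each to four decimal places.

-0.3291 -0.0594 0.0000 0.0000 0.0000 0.1170

o_n = [0.4336, 0.5742, 0.4300]
J₁: ẑ×o_n = [-0.5742, 0.4336, 0.0000], ω = ẑ
J2: z=[0.0000, 0.0000, 1.0000] o=[-0.3399, 0.2293, 0.3600] → [-0.3450, 0.7735, 0.0000, 0.0000, 0.0000, 1.0000]
J3: z=[0.0000, 0.0000, 1.0000] o=[0.3162, 0.5493, 0.3600] → [-0.0249, 0.1174, 0.0000, 0.0000, 0.0000, 1.0000]
V = J·q̇ = [-0.3291, -0.0594, 0.0000, 0.0000, 0.0000, 0.1170]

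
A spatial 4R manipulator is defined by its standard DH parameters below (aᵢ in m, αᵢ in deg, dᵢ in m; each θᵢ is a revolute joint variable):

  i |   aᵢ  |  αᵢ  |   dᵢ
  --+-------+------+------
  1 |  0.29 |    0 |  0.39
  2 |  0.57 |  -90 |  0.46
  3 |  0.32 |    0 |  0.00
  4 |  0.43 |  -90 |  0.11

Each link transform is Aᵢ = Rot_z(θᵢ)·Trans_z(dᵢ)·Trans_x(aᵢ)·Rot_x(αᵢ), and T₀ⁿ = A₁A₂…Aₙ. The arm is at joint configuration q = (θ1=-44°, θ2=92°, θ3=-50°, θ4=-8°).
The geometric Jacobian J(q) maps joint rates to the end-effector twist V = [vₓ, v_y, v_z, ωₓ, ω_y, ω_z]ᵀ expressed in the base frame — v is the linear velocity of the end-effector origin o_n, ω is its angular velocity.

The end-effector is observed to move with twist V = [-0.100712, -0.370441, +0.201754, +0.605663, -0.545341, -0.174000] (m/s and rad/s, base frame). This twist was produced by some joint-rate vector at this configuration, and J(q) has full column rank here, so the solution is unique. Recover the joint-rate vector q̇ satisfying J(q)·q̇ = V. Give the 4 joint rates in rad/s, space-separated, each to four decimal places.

-0.1570 -0.0170 -0.0780 -0.7370

o_n = [0.7984, 0.6179, 1.4598]
J₁: ẑ×o_n = [-0.6179, 0.7984, 0.0000], ω = ẑ
J2: z=[0.0000, 0.0000, 1.0000] o=[0.2086, -0.2015, 0.3900] → [-0.8194, 0.5898, 0.0000, 0.0000, 0.0000, 1.0000]
J3: z=[-0.7431, 0.6691, 0.0000] o=[0.5900, 0.2221, 0.8500] → [0.4080, 0.4532, -0.4336, -0.7431, 0.6691, 0.0000]
J4: z=[-0.7431, 0.6691, 0.0000] o=[0.7276, 0.3750, 1.0951] → [0.2440, 0.2710, -0.2279, -0.7431, 0.6691, 0.0000]
q̇ = J⁺·V = [-0.1570, -0.0170, -0.0780, -0.7370]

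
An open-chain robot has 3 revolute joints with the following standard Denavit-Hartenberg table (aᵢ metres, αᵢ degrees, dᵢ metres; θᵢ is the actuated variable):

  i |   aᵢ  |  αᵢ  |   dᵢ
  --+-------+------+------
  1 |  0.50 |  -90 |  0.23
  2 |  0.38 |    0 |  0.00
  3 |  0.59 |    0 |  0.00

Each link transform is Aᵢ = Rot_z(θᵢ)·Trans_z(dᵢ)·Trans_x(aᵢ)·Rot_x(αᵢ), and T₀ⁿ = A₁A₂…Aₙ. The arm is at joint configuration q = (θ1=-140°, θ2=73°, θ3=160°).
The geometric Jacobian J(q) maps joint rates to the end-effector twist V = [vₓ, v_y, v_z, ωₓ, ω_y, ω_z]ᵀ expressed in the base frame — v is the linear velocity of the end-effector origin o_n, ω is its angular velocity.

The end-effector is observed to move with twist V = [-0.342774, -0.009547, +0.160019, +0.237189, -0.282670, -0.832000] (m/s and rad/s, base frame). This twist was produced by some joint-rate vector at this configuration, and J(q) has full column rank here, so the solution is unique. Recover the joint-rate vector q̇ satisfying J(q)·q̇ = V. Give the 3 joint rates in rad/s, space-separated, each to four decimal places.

o_n = [-0.1961, -0.1646, 0.3378]
J₁: ẑ×o_n = [0.1646, -0.1961, 0.0000], ω = ẑ
J2: z=[0.6428, -0.7660, 0.0000] o=[-0.3830, -0.3214, 0.2300] → [-0.0826, -0.0693, 0.2440, 0.6428, -0.7660, 0.0000]
J3: z=[0.6428, -0.7660, 0.0000] o=[-0.4681, -0.3928, -0.1334] → [-0.3610, -0.3029, 0.3551, 0.6428, -0.7660, 0.0000]
q̇ = J⁺·V = [-0.8320, -0.2610, 0.6300]

-0.8320 -0.2610 0.6300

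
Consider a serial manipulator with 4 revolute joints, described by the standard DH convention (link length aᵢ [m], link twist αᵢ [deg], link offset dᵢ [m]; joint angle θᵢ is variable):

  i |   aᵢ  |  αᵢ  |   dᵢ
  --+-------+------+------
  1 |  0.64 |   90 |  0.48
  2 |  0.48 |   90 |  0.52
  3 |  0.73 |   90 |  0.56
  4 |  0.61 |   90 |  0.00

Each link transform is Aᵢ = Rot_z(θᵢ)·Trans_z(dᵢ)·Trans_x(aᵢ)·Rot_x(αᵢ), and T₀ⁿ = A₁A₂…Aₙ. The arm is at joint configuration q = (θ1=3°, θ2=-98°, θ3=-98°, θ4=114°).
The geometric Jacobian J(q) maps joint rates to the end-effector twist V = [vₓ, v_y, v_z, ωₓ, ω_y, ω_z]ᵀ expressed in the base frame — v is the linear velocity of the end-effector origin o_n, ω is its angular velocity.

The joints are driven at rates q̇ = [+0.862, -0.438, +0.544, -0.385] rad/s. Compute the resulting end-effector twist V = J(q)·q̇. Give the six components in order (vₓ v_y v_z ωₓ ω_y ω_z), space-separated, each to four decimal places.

o_n = [-0.5209, -0.0702, 0.2266]
J₁: ẑ×o_n = [0.0702, -0.5209, 0.0000], ω = ẑ
J2: z=[0.0523, -0.9986, 0.0000] o=[0.6391, 0.0335, 0.4800] → [0.2531, 0.0133, -1.1639, 0.0523, -0.9986, 0.0000]
J3: z=[-0.9889, -0.0518, 0.1392] o=[0.5996, -0.4893, 0.0047] → [-0.0698, 0.0635, -0.4726, -0.9889, -0.0518, 0.1392]
J4: z=[0.1449, -0.1318, 0.9806] o=[0.0221, 0.2043, 0.1832] → [0.2635, -0.5388, -0.1113, 0.1449, -0.1318, 0.9806]
V = J·q̇ = [-0.1898, -0.2128, 0.2956, -0.6167, 0.4599, 0.5602]

-0.1898 -0.2128 0.2956 -0.6167 0.4599 0.5602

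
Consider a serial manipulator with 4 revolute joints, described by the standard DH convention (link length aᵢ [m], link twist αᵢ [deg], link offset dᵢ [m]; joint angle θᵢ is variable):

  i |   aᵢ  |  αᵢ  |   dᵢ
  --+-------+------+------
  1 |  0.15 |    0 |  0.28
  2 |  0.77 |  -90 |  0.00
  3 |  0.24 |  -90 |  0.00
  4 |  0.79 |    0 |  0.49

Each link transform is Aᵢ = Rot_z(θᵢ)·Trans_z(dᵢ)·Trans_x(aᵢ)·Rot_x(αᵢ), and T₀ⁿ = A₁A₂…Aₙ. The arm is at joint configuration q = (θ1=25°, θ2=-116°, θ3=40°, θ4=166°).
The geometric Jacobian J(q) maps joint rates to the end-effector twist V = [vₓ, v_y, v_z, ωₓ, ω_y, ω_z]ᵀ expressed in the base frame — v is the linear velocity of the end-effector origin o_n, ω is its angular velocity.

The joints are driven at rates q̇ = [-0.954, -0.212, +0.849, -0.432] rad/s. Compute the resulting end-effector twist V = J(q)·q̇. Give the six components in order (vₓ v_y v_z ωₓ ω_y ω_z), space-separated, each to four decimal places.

-0.3275 0.0680 0.5568 0.8440 -0.2925 -0.8351

o_n = [-0.0560, 0.0151, 0.2431]
J₁: ẑ×o_n = [-0.0151, -0.0560, 0.0000], ω = ẑ
J2: z=[0.0000, 0.0000, 1.0000] o=[0.1359, 0.0634, 0.2800] → [0.0483, -0.1920, 0.0000, 0.0000, 0.0000, 1.0000]
J3: z=[0.9998, -0.0175, 0.0000] o=[0.1225, -0.7065, 0.2800] → [0.0006, 0.0369, 0.7183, 0.9998, -0.0175, 0.0000]
J4: z=[0.0112, 0.6427, -0.7660] o=[0.1193, -0.8903, 0.1257] → [0.7690, 0.1330, 0.1228, 0.0112, 0.6427, -0.7660]
V = J·q̇ = [-0.3275, 0.0680, 0.5568, 0.8440, -0.2925, -0.8351]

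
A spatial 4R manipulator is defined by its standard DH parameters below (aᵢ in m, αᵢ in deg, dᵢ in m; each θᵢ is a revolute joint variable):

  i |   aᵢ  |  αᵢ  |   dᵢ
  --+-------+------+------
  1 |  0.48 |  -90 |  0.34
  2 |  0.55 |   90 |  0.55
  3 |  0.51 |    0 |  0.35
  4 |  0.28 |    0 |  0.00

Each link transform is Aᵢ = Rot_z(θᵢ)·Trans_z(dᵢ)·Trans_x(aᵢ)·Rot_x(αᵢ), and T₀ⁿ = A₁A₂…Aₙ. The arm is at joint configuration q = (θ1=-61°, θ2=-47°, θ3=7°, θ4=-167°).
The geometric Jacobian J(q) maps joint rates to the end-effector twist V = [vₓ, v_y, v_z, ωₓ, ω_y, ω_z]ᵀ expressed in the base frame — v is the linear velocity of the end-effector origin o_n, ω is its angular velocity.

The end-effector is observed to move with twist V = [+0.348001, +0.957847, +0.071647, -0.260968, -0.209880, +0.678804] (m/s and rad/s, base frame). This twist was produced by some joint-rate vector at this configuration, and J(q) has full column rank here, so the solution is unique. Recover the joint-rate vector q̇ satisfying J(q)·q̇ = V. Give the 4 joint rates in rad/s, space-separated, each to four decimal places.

0.7320 -0.3300 0.3720 -0.4500

o_n = [0.8225, -0.4187, 1.1587]
J₁: ẑ×o_n = [0.4187, 0.8225, -0.0000], ω = ẑ
J2: z=[0.8746, 0.4848, 0.0000] o=[0.2327, -0.4198, 0.3400] → [0.3969, -0.7161, -0.2849, 0.8746, 0.4848, 0.0000]
J3: z=[-0.3546, 0.6397, 0.6820] o=[0.8956, -0.4812, 0.7422] → [0.2237, 0.0978, 0.0246, -0.3546, 0.6397, 0.6820]
J4: z=[-0.3546, 0.6397, 0.6820] o=[0.9932, -0.5292, 1.3512] → [-0.1985, -0.1847, 0.0700, -0.3546, 0.6397, 0.6820]
q̇ = J⁺·V = [0.7320, -0.3300, 0.3720, -0.4500]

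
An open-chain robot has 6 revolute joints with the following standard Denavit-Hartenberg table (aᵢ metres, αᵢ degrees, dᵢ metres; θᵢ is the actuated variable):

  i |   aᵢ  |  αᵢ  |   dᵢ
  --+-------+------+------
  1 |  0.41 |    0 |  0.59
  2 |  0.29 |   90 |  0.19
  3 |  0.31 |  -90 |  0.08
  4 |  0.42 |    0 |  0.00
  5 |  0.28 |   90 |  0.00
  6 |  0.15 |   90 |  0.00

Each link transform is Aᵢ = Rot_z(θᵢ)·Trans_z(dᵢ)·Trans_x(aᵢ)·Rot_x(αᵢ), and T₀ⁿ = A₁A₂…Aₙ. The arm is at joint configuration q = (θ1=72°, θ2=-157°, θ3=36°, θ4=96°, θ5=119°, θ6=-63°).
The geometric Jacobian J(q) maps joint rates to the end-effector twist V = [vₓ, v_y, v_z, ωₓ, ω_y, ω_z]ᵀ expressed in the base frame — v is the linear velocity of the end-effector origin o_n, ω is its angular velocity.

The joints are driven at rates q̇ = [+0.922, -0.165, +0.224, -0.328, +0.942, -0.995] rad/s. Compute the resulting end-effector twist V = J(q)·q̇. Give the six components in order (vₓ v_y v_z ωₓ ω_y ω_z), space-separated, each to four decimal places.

o_n = [0.2950, 0.0502, 0.6607]
J₁: ẑ×o_n = [-0.0502, 0.2950, 0.0000], ω = ẑ
J2: z=[0.0000, 0.0000, 1.0000] o=[0.1267, 0.3899, 0.5900] → [0.3398, 0.1683, -0.0000, 0.0000, 0.0000, 1.0000]
J3: z=[-0.9962, -0.0872, 0.0000] o=[0.1520, 0.1010, 0.7800] → [0.0104, -0.1189, 0.0631, -0.9962, -0.0872, 0.0000]
J4: z=[-0.0512, 0.5855, 0.8090] o=[0.0941, -0.1558, 0.9622] → [-0.3432, 0.1470, -0.1282, -0.0512, 0.5855, 0.8090]
J5: z=[-0.0512, 0.5855, 0.8090] o=[0.5071, -0.0840, 0.9364] → [-0.2700, -0.1858, 0.1174, -0.0512, 0.5855, 0.8090]
J6: z=[0.7756, 0.5337, -0.3371] o=[0.3310, 0.0869, 0.8016] → [-0.0876, 0.1214, -0.0093, 0.7756, 0.5337, -0.3371]
V = J·q̇ = [-0.1546, -0.1265, 0.1759, -1.0263, -0.1910, 1.5892]

-0.1546 -0.1265 0.1759 -1.0263 -0.1910 1.5892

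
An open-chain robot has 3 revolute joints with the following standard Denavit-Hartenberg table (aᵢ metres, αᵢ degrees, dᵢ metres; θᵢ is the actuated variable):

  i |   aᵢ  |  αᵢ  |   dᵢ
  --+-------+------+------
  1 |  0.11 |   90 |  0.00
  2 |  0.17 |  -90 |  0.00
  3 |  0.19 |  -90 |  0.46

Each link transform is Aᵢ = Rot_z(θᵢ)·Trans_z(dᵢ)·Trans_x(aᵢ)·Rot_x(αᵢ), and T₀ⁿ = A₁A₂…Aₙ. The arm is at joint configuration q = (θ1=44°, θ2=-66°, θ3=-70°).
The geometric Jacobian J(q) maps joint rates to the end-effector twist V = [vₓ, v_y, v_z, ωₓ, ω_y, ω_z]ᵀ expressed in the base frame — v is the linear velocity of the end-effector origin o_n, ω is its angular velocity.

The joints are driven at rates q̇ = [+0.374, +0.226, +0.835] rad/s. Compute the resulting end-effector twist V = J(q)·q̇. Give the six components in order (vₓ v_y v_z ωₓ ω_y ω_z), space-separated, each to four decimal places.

o_n = [0.5742, 0.3063, -0.0276]
J₁: ẑ×o_n = [-0.3063, 0.5742, 0.0000], ω = ẑ
J2: z=[0.6947, -0.7193, 0.0000] o=[0.0791, 0.0764, 0.0000] → [0.0198, 0.0192, 0.5158, 0.6947, -0.7193, 0.0000]
J3: z=[0.6571, 0.6346, 0.4067] o=[0.1289, 0.1244, -0.1553] → [0.0071, 0.0972, -0.1631, 0.6571, 0.6346, 0.4067]
V = J·q̇ = [-0.1041, 0.3002, -0.0196, 0.7057, 0.3673, 0.7136]

-0.1041 0.3002 -0.0196 0.7057 0.3673 0.7136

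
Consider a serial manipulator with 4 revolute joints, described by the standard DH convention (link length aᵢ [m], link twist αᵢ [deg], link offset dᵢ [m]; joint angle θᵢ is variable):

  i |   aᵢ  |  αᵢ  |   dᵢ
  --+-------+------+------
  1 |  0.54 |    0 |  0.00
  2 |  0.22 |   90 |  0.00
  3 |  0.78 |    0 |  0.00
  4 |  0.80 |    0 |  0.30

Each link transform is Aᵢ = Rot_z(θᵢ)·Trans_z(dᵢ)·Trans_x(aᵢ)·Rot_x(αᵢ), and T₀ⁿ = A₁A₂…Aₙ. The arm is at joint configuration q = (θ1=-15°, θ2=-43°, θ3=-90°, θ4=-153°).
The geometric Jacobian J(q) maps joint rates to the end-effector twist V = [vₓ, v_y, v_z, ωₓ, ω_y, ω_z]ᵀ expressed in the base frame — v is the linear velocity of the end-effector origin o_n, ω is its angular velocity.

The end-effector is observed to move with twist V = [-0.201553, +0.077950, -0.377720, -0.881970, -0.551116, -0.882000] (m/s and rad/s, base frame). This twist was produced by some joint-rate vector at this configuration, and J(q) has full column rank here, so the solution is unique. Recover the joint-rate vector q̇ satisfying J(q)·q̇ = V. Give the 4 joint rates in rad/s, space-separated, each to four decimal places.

-0.6480 -0.2340 0.7620 0.2780

o_n = [0.1913, -0.1773, -0.0672]
J₁: ẑ×o_n = [0.1773, 0.1913, -0.0000], ω = ẑ
J2: z=[0.0000, 0.0000, 1.0000] o=[0.5216, -0.1398, 0.0000] → [0.0375, -0.3303, 0.0000, 0.0000, 0.0000, 1.0000]
J3: z=[-0.8480, -0.5299, 0.0000] o=[0.6382, -0.3263, 0.0000] → [0.0356, -0.0570, -0.3632, -0.8480, -0.5299, 0.0000]
J4: z=[-0.8480, -0.5299, 0.0000] o=[0.6382, -0.3263, -0.7800] → [-0.3777, 0.6045, -0.3632, -0.8480, -0.5299, 0.0000]
q̇ = J⁺·V = [-0.6480, -0.2340, 0.7620, 0.2780]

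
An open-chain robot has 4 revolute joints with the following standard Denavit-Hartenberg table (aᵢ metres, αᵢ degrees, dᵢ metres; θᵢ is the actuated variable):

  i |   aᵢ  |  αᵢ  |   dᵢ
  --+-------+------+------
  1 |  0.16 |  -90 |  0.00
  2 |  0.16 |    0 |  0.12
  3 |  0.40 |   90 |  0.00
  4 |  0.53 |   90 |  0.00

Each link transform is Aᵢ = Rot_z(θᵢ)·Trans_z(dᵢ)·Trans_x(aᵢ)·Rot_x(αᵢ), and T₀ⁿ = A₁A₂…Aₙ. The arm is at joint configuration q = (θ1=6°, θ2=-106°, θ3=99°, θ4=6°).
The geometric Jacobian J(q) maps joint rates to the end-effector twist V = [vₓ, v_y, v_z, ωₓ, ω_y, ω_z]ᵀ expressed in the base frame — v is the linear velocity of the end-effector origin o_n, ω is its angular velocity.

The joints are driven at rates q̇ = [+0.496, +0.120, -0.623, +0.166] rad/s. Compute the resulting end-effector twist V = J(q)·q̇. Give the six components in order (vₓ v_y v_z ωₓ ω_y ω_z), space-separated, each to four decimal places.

-0.1966 0.5840 0.4670 0.0325 -0.5024 0.6608

o_n = [1.0121, 0.2827, 0.2668]
J₁: ẑ×o_n = [-0.2827, 1.0121, 0.0000], ω = ẑ
J2: z=[-0.1045, 0.9945, 0.0000] o=[0.1591, 0.0167, 0.0000] → [0.2653, 0.0279, -0.8761, -0.1045, 0.9945, 0.0000]
J3: z=[-0.1045, 0.9945, 0.0000] o=[0.1027, 0.1315, 0.1538] → [0.1124, 0.0118, -0.9202, -0.1045, 0.9945, 0.0000]
J4: z=[-0.1212, -0.0127, 0.9925] o=[0.4976, 0.1730, 0.2025] → [-0.1098, 0.5185, -0.0068, -0.1212, -0.0127, 0.9925]
V = J·q̇ = [-0.1966, 0.5840, 0.4670, 0.0325, -0.5024, 0.6608]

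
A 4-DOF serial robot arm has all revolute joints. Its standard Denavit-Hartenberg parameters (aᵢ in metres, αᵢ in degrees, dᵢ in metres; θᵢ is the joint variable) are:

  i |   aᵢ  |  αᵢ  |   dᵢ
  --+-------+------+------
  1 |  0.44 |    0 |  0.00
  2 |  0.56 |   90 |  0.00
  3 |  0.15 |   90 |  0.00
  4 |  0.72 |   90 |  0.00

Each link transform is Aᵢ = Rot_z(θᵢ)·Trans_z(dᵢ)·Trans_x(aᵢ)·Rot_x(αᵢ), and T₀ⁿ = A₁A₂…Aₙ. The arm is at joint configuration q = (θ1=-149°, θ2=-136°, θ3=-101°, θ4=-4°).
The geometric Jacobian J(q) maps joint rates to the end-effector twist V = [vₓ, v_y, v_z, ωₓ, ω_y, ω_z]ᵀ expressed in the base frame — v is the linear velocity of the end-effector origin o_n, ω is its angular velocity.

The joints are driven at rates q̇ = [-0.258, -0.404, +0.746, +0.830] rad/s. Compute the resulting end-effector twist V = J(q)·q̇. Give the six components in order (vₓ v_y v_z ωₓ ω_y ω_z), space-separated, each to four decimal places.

0.9406 0.5140 -0.1645 0.5097 -0.9801 -0.5036

o_n = [-0.3236, 0.1673, -0.8523]
J₁: ẑ×o_n = [-0.1673, -0.3236, 0.0000], ω = ẑ
J2: z=[0.0000, 0.0000, 1.0000] o=[-0.3772, -0.2266, 0.0000] → [-0.3939, 0.0535, 0.0000, 0.0000, 0.0000, 1.0000]
J3: z=[0.9659, -0.2588, 0.0000] o=[-0.2322, 0.3143, 0.0000] → [0.2206, 0.8233, -0.1657, 0.9659, -0.2588, 0.0000]
J4: z=[-0.2541, -0.9482, 0.1908] o=[-0.2396, 0.2867, -0.1472] → [0.6913, -0.1952, -0.0493, -0.2541, -0.9482, 0.1908]
V = J·q̇ = [0.9406, 0.5140, -0.1645, 0.5097, -0.9801, -0.5036]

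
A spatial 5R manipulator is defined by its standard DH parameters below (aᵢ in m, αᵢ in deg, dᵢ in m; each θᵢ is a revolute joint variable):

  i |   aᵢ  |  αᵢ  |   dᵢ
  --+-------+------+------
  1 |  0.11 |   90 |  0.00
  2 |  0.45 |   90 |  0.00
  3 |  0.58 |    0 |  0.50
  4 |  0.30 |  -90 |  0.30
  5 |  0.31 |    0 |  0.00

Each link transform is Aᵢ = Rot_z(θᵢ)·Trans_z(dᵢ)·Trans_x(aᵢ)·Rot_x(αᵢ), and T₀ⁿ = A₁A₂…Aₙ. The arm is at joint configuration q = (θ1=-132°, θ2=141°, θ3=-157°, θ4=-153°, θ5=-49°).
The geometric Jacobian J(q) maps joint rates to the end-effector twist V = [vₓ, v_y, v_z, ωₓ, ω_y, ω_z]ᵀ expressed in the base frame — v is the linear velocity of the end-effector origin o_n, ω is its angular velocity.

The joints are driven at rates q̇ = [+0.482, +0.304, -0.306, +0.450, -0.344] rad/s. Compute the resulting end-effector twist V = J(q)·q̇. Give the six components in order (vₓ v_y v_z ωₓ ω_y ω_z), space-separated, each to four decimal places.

o_n = [-0.5025, -0.3205, 0.9544]
J₁: ẑ×o_n = [0.3205, -0.5025, 0.0000], ω = ẑ
J2: z=[-0.7431, 0.6691, 0.0000] o=[-0.0736, -0.0817, 0.0000] → [0.6386, 0.7092, 0.4644, -0.7431, 0.6691, 0.0000]
J3: z=[-0.4211, -0.4677, 0.7771] o=[0.1604, 0.1781, 0.2832] → [0.0736, -0.2326, -0.1001, -0.4211, -0.4677, 0.7771]
J4: z=[-0.4211, -0.4677, 0.7771] o=[-0.1594, -0.5157, 0.3358] → [-0.4410, -0.0062, -0.2427, -0.4211, -0.4677, 0.7771]
J5: z=[-0.8760, -0.0123, -0.4821] o=[-0.3562, -0.3908, 0.6903] → [0.0307, 0.3019, -0.0634, -0.8760, -0.0123, -0.4821]
V = J·q̇ = [0.1171, -0.0621, 0.0844, 0.0148, 0.1403, 0.7597]

0.1171 -0.0621 0.0844 0.0148 0.1403 0.7597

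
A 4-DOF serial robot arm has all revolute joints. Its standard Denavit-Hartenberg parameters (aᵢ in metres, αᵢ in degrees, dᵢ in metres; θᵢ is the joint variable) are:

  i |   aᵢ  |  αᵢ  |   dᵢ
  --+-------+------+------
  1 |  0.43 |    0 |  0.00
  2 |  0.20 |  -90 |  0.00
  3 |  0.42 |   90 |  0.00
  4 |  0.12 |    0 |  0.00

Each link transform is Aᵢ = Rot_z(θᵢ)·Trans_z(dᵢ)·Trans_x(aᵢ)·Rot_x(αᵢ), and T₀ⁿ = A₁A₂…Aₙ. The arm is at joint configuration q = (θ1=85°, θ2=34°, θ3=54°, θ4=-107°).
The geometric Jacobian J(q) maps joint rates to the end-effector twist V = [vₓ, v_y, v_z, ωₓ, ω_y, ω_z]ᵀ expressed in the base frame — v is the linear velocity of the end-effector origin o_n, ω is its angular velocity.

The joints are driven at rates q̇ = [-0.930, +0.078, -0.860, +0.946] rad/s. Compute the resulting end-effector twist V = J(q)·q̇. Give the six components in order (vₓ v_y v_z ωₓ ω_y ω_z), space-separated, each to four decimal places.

o_n = [-0.0688, 0.8568, -0.3114]
J₁: ẑ×o_n = [-0.8568, -0.0688, 0.0000], ω = ẑ
J2: z=[0.0000, 0.0000, 1.0000] o=[0.0375, 0.4284, 0.0000] → [-0.4284, -0.1063, 0.0000, 0.0000, 0.0000, 1.0000]
J3: z=[-0.8746, -0.4848, 0.0000] o=[-0.0595, 0.6033, 0.0000] → [0.1510, -0.2724, -0.2262, -0.8746, -0.4848, 0.0000]
J4: z=[-0.3922, 0.7076, 0.5878] o=[-0.1792, 0.8192, -0.3398] → [-0.0020, 0.0760, -0.0928, -0.3922, 0.7076, 0.5878]
V = J·q̇ = [0.6317, 0.3618, 0.1067, 0.3811, 1.0863, -0.2960]

0.6317 0.3618 0.1067 0.3811 1.0863 -0.2960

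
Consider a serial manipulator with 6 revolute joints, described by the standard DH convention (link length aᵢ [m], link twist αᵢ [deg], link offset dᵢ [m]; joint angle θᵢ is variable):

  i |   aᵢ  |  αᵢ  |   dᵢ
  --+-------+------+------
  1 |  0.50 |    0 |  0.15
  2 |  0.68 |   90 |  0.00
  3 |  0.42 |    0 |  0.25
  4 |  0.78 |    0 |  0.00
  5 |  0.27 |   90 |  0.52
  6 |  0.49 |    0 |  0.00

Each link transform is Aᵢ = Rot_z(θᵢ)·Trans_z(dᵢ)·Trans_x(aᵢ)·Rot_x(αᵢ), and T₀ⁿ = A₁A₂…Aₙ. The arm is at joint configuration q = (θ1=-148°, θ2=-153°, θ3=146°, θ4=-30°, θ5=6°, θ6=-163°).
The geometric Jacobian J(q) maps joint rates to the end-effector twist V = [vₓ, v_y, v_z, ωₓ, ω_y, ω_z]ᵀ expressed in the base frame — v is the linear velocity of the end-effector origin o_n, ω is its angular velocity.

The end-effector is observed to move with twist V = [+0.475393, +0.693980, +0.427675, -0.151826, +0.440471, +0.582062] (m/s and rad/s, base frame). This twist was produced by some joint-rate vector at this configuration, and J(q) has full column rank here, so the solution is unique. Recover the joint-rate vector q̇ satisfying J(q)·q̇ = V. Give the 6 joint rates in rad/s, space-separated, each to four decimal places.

o_n = [0.1622, -0.5062, 0.9175]
J₁: ẑ×o_n = [0.5062, 0.1622, -0.0000], ω = ẑ
J2: z=[0.0000, 0.0000, 1.0000] o=[-0.4240, -0.2650, 0.1500] → [0.2413, 0.5862, -0.0000, 0.0000, 0.0000, 1.0000]
J3: z=[0.8572, -0.5150, 0.0000] o=[-0.0738, 0.3179, 0.1500] → [-0.3953, -0.6579, -0.5849, 0.8572, -0.5150, 0.0000]
J4: z=[0.8572, -0.5150, 0.0000] o=[-0.0388, -0.1093, 0.3849] → [-0.2743, -0.4566, -0.2367, 0.8572, -0.5150, 0.0000]
J5: z=[0.8572, -0.5150, 0.0000] o=[-0.2149, -0.4024, 1.0859] → [0.0867, 0.1444, 0.1052, 0.8572, -0.5150, 0.0000]
J6: z=[0.4368, 0.7269, 0.5299] o=[0.1571, -0.7929, 1.3149] → [-0.4408, 0.1763, 0.1215, 0.4368, 0.7269, 0.5299]
q̇ = J⁺·V = [0.5680, -0.1730, -0.1210, -0.9910, 0.7550, 0.3530]

0.5680 -0.1730 -0.1210 -0.9910 0.7550 0.3530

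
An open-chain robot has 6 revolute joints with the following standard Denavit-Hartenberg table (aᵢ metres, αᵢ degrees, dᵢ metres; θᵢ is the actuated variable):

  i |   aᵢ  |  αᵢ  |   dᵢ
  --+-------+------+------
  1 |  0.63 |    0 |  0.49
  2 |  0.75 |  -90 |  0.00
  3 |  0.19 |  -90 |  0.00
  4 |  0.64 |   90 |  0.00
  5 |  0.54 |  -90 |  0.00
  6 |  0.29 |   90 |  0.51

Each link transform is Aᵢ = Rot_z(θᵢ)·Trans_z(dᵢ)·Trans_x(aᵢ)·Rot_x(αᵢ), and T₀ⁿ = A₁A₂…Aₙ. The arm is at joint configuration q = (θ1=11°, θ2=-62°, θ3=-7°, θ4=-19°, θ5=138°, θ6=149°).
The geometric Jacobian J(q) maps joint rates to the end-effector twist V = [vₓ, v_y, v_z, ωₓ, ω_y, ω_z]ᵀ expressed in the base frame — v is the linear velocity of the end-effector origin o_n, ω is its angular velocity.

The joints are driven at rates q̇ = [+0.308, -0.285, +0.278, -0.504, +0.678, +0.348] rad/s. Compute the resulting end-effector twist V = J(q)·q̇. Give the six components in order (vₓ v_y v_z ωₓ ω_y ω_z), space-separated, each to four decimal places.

0.2596 0.1779 0.3513 0.3214 0.9430 0.7262

o_n = [1.1849, -0.7613, 0.7112]
J₁: ẑ×o_n = [0.7613, 1.1849, -0.0000], ω = ẑ
J2: z=[0.0000, 0.0000, 1.0000] o=[0.6184, 0.1202, 0.4900] → [0.8815, 0.5665, -0.0000, 0.0000, 0.0000, 1.0000]
J3: z=[0.7771, 0.6293, 0.0000] o=[1.0904, -0.4626, 0.4900] → [0.1392, -0.1719, -0.2915, 0.7771, 0.6293, 0.0000]
J4: z=[0.0767, -0.0947, -0.9925] o=[1.2091, -0.6092, 0.5132] → [-0.1697, 0.0088, -0.0140, 0.0767, -0.0947, -0.9925]
J5: z=[0.5314, 0.8462, -0.0397] o=[1.7490, -0.9448, 0.5869] → [0.1124, -0.0437, 0.5749, 0.5314, 0.8462, -0.0397]
J6: z=[-0.6215, 0.4213, 0.6605] o=[1.4382, -0.7686, 0.1820] → [0.2181, 0.1616, 0.1021, -0.6215, 0.4213, 0.6605]
V = J·q̇ = [0.2596, 0.1779, 0.3513, 0.3214, 0.9430, 0.7262]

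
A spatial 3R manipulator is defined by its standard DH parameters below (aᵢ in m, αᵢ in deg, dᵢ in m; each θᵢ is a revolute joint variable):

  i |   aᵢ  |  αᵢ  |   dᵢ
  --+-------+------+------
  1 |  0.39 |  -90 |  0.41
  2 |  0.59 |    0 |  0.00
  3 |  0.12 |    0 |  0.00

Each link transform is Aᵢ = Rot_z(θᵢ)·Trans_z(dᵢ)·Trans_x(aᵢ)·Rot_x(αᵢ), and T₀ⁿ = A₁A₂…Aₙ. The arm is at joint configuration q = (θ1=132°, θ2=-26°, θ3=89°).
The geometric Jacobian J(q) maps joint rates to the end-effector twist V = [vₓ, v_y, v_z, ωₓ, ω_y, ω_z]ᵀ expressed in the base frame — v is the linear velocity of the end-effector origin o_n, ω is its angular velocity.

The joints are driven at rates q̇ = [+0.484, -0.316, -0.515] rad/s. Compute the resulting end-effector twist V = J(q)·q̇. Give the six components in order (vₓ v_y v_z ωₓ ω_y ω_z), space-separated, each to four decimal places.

o_n = [-0.6522, 0.7244, 0.5617]
J₁: ẑ×o_n = [-0.7244, -0.6522, 0.0000], ω = ẑ
J2: z=[-0.7431, -0.6691, 0.0000] o=[-0.2610, 0.2898, 0.4100] → [-0.1015, 0.1127, -0.5848, -0.7431, -0.6691, 0.0000]
J3: z=[-0.7431, -0.6691, 0.0000] o=[-0.6158, 0.6839, 0.6686] → [0.0715, -0.0795, -0.0545, -0.7431, -0.6691, 0.0000]
V = J·q̇ = [-0.3554, -0.3104, 0.2128, 0.6176, 0.5560, 0.4840]

-0.3554 -0.3104 0.2128 0.6176 0.5560 0.4840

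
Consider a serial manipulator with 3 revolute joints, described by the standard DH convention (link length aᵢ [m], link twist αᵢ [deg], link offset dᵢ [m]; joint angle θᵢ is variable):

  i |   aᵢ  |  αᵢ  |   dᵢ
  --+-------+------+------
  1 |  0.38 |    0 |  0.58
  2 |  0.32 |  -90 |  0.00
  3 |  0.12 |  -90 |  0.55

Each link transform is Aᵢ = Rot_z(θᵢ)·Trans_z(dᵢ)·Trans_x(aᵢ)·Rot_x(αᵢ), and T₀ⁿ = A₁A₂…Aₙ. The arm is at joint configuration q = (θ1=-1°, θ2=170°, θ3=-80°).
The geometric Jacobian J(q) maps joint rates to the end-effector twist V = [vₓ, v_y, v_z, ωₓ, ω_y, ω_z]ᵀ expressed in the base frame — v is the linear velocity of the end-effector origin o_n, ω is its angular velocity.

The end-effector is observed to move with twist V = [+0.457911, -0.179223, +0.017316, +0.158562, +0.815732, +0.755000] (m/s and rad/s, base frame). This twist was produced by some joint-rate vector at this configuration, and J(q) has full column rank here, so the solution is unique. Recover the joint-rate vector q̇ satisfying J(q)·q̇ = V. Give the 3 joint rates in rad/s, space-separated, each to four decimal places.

0.4510 0.3040 -0.8310

o_n = [-0.0596, -0.4815, 0.6982]
J₁: ẑ×o_n = [0.4815, -0.0596, 0.0000], ω = ẑ
J2: z=[0.0000, 0.0000, 1.0000] o=[0.3799, -0.0066, 0.5800] → [0.4749, -0.4395, 0.0000, 0.0000, 0.0000, 1.0000]
J3: z=[-0.1908, -0.9816, 0.0000] o=[0.0658, 0.0544, 0.5800] → [-0.1160, 0.0225, -0.0208, -0.1908, -0.9816, 0.0000]
q̇ = J⁺·V = [0.4510, 0.3040, -0.8310]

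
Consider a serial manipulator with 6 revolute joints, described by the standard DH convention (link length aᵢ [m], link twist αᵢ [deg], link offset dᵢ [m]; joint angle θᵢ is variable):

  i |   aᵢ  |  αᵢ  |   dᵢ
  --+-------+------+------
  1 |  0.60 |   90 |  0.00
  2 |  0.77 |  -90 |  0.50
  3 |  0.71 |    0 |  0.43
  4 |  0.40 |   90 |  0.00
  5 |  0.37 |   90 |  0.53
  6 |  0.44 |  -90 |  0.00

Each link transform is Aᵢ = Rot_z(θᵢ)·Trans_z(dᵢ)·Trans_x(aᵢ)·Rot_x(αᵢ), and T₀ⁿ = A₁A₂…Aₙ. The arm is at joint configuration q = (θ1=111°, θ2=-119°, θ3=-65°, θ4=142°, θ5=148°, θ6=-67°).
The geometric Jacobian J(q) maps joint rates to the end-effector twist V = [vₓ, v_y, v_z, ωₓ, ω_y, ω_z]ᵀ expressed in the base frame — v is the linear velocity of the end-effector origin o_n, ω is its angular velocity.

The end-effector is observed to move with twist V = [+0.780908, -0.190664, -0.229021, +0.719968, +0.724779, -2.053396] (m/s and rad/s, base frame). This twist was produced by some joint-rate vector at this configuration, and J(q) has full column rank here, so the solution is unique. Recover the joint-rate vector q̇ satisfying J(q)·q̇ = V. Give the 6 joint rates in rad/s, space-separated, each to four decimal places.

-0.9900 0.8940 0.6830 -0.0040 0.7170 0.2390

o_n = [0.9129, 1.0530, -1.3784]
J₁: ẑ×o_n = [-1.0530, 0.9129, 0.0000], ω = ẑ
J2: z=[0.9336, 0.3584, 0.0000] o=[-0.2150, 0.5601, 0.0000] → [-0.4940, 1.2868, 0.0559, 0.9336, 0.3584, 0.0000]
J3: z=[-0.3134, 0.8165, -0.4848] o=[0.3855, 0.3908, -0.6735] → [-0.2545, -0.4766, -0.6382, -0.3134, 0.8165, -0.4848]
J4: z=[-0.3134, 0.8165, -0.4848] o=[0.9036, 0.8367, -1.1444] → [-0.0862, -0.0778, -0.0754, -0.3134, 0.8165, -0.4848]
J5: z=[0.3793, -0.3604, -0.8522] o=[0.5554, 0.6563, -1.2231] → [0.3941, -0.2457, 0.2793, 0.3793, -0.3604, -0.8522]
J6: z=[-0.7271, 0.4535, -0.5154] o=[0.9682, 0.7669, -1.7081] → [0.2970, 0.2682, -0.1830, -0.7271, 0.4535, -0.5154]
q̇ = J⁺·V = [-0.9900, 0.8940, 0.6830, -0.0040, 0.7170, 0.2390]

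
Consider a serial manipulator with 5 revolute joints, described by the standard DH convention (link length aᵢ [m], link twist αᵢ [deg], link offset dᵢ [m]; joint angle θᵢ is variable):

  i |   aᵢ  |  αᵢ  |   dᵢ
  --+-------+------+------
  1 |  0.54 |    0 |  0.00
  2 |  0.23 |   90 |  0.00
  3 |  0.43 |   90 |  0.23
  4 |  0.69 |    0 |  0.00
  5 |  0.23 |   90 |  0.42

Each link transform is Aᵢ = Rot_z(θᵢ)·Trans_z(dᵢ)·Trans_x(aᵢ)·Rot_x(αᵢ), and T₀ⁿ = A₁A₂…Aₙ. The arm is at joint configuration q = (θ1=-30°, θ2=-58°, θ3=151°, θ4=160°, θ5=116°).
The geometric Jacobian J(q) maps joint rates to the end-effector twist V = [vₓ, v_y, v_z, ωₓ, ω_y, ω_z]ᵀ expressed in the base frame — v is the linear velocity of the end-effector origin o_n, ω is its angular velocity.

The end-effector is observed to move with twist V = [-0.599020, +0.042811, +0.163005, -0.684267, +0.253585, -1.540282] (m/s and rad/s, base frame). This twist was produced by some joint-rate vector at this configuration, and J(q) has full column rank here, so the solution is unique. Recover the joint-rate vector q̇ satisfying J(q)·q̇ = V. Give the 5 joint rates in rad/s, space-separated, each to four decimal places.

-0.4510 -0.5890 0.6750 0.2250 -0.7970

o_n = [0.2516, -0.8815, 0.2731]
J₁: ẑ×o_n = [0.8815, 0.2516, -0.0000], ω = ẑ
J2: z=[0.0000, 0.0000, 1.0000] o=[0.4677, -0.2700, 0.0000] → [0.6115, -0.2160, 0.0000, 0.0000, 0.0000, 1.0000]
J3: z=[-0.9994, -0.0349, 0.0000] o=[0.4757, -0.4999, 0.0000] → [-0.0095, 0.2730, 0.3736, -0.9994, -0.0349, 0.0000]
J4: z=[0.0169, -0.4845, 0.8746] o=[0.2327, -0.1320, 0.2085] → [0.6242, 0.0154, -0.0035, 0.0169, -0.4845, 0.8746]
J5: z=[0.0169, -0.4845, 0.8746] o=[0.0166, -0.7070, -0.1059] → [-0.0310, 0.1991, 0.1109, 0.0169, -0.4845, 0.8746]
q̇ = J⁺·V = [-0.4510, -0.5890, 0.6750, 0.2250, -0.7970]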